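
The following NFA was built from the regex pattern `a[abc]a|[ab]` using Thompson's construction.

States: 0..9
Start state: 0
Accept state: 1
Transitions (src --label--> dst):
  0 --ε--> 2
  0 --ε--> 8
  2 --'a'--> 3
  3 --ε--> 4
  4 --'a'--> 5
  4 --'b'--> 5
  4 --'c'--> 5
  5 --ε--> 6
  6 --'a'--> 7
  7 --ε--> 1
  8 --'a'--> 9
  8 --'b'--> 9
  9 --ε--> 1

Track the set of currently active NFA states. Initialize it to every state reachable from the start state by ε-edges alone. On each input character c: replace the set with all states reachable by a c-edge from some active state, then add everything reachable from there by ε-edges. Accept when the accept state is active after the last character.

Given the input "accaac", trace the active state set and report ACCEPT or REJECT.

initial (ε-close {0}): {0,2,8}
'a' @ 1: {1,3,4,9}  (accept∈set)
'c' @ 2: {5,6}
'c' @ 3: {}  — no active states
rest 'aac' ignored (set empty)
final: {}; accept 1 not in set

Answer: REJECT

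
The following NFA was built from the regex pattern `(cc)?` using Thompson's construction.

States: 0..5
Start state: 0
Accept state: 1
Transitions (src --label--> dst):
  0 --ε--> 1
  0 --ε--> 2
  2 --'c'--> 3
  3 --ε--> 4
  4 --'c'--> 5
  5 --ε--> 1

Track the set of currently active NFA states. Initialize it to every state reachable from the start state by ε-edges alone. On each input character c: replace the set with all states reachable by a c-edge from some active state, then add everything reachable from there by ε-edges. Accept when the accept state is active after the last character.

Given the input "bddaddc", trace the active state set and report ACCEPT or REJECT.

initial (ε-close {0}): {0,1,2}
'b' @ 1: {}  — state set empty
rest 'ddaddc' ignored (set empty)
after full input: {}  (accept=1 not in)

Answer: REJECT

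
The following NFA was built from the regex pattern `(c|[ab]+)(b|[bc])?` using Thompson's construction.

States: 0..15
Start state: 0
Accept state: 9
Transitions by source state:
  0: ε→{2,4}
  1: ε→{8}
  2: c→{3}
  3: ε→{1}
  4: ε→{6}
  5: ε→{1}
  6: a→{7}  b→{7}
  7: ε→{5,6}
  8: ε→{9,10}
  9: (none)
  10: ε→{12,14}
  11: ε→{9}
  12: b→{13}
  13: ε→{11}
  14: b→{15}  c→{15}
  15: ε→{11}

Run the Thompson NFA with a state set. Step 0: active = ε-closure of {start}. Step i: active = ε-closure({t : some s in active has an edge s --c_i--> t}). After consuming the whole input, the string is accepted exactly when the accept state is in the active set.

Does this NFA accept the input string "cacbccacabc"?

start: ε-closure({0}) = {0,2,4,6}
'c' @ 1: {1,3,8,9,10,12,14}  ✓accept
'a' @ 2: {}  — no active states
rest 'cbccacabc' ignored (set empty)
final: {}; accept 9 not in set

Answer: REJECT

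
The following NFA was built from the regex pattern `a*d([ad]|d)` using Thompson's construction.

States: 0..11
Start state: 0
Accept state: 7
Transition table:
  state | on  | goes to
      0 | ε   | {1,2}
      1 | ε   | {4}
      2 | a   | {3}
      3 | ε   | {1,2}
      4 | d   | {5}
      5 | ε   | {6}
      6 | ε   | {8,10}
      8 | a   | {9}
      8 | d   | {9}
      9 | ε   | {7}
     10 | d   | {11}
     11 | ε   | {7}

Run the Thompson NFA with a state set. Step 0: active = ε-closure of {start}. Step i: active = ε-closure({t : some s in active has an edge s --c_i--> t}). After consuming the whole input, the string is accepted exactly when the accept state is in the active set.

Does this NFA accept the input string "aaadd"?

start: ε-closure({0}) = {0,1,2,4}
'a' @ 1: {1,2,3,4}
'a' @ 2: {1,2,3,4}
'a' @ 3: {1,2,3,4}
'd' @ 4: {5,6,8,10}
'd' @ 5: {7,9,11}  (accept∈set)
final: {7,9,11}; accept 7 in set

Answer: ACCEPT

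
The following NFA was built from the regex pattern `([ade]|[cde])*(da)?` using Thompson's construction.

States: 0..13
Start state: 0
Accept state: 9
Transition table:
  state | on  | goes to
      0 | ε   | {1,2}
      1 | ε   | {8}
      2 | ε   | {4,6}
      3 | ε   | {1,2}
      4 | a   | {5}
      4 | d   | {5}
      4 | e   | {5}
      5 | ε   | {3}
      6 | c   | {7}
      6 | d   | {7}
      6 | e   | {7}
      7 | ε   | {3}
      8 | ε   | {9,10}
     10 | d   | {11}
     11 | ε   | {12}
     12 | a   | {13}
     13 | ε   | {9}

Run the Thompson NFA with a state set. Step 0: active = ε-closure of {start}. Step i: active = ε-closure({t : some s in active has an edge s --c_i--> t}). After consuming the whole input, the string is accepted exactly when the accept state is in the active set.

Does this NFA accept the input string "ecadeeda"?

initial (ε-close {0}): {0,1,2,4,6,8,9,10}
'e' @ 1: {1,2,3,4,5,6,7,8,9,10}  (accept∈set)
'c' @ 2: {1,2,3,4,6,7,8,9,10}  (accept∈set)
'a' @ 3: {1,2,3,4,5,6,8,9,10}  (accept∈set)
'd' @ 4: {1,2,3,4,5,6,7,8,9,10,11,12}  (accept∈set)
'e' @ 5: {1,2,3,4,5,6,7,8,9,10}  (accept∈set)
'e' @ 6: {1,2,3,4,5,6,7,8,9,10}  (accept∈set)
'd' @ 7: {1,2,3,4,5,6,7,8,9,10,11,12}  (accept∈set)
'a' @ 8: {1,2,3,4,5,6,8,9,10,13}  (accept∈set)
end set {1,2,3,4,5,6,8,9,10,13} — state 9 in

Answer: ACCEPT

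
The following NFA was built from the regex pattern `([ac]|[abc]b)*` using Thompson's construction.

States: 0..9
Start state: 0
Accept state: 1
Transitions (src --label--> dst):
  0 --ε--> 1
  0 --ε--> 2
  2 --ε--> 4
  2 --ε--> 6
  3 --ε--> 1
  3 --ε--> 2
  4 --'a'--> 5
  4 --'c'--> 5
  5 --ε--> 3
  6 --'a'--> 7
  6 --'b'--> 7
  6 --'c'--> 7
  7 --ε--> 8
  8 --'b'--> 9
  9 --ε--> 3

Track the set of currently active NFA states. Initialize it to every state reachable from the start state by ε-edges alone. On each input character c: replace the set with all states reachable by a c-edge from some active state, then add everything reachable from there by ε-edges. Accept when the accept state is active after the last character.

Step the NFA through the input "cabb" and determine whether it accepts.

start: ε-closure({0}) = {0,1,2,4,6}
'c' @ 1: {1,2,3,4,5,6,7,8}  (accept∈set)
'a' @ 2: {1,2,3,4,5,6,7,8}  (accept∈set)
'b' @ 3: {1,2,3,4,6,7,8,9}  (accept∈set)
'b' @ 4: {1,2,3,4,6,7,8,9}  (accept∈set)
after full input: {1,2,3,4,6,7,8,9}  (accept=1 in)

Answer: ACCEPT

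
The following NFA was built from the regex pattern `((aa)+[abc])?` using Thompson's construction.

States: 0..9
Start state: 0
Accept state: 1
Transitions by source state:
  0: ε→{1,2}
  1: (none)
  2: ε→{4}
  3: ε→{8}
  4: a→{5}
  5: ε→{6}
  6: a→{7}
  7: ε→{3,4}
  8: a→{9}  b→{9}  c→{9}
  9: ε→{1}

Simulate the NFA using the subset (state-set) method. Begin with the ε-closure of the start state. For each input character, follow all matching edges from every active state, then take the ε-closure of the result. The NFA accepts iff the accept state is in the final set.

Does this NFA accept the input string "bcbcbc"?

initial (ε-close {0}): {0,1,2,4}
'b' @ 1: {}  — no active states
rest 'cbcbc' ignored (set empty)
end set {} — state 1 not in

Answer: REJECT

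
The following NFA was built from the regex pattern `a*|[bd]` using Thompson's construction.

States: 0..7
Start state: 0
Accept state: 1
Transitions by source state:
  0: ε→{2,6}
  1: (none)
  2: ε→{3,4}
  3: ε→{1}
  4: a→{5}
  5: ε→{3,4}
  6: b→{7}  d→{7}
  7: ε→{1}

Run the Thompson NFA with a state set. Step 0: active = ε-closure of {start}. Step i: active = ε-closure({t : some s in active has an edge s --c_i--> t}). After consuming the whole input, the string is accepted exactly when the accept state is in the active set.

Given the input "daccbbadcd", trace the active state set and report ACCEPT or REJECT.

start: ε-closure({0}) = {0,1,2,3,4,6}
'd' @ 1: {1,7}  ✓accept
'a' @ 2: {}  — no active states
rest 'ccbbadcd' ignored (set empty)
after full input: {}  (accept=1 not in)

Answer: REJECT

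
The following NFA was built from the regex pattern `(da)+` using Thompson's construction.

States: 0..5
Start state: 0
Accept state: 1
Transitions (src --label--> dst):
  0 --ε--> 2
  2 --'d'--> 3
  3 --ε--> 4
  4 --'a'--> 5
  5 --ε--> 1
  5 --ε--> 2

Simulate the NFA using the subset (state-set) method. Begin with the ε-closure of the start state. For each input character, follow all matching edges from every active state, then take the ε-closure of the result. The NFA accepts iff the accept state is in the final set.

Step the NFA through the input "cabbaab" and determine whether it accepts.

S₀ = ε-closure({0}) = {0,2}
'c' @ 1: {}  — no active states
rest 'abbaab' ignored (set empty)
final: {}; accept 1 not in set

Answer: REJECT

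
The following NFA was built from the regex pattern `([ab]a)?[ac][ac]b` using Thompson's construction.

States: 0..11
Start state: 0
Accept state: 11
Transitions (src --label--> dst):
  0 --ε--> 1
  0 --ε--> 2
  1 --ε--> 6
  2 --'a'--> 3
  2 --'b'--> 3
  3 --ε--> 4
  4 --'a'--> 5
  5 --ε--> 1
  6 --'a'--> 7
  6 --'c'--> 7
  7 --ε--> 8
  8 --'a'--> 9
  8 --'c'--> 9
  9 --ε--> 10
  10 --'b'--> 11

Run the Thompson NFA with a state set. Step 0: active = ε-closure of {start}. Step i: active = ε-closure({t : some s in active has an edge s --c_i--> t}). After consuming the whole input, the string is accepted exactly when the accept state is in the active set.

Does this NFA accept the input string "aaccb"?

S₀ = ε-closure({0}) = {0,1,2,6}
'a' @ 1: {3,4,7,8}
'a' @ 2: {1,5,6,9,10}
'c' @ 3: {7,8}
'c' @ 4: {9,10}
'b' @ 5: {11}  (accept∈set)
end set {11} — state 11 in

Answer: ACCEPT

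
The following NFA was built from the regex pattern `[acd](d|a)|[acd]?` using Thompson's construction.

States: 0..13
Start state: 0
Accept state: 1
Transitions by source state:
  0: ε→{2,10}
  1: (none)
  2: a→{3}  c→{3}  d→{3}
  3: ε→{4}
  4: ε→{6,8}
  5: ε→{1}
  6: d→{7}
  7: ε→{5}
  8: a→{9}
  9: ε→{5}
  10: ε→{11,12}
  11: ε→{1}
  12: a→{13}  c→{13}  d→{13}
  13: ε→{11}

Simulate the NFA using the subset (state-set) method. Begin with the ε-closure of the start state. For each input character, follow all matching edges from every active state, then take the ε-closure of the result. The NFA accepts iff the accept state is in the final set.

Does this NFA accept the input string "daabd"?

Answer: REJECT

Derivation:
start: ε-closure({0}) = {0,1,2,10,11,12}
'd' @ 1: {1,3,4,6,8,11,13}  ✓accept
'a' @ 2: {1,5,9}  ✓accept
'a' @ 3: {}  — dead — no transitions
rest 'bd' ignored (set empty)
final: {}; accept 1 not in set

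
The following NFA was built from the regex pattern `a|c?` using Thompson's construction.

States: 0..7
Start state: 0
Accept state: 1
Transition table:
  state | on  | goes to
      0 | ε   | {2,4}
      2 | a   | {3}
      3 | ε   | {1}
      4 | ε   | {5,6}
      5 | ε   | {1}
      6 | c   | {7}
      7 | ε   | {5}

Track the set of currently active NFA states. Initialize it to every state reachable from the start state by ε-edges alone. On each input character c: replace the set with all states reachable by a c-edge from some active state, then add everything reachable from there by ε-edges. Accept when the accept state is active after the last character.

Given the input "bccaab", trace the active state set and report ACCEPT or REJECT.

Answer: REJECT

Steps:
initial (ε-close {0}): {0,1,2,4,5,6}
'b' @ 1: {}  — dead — no transitions
rest 'ccaab' ignored (set empty)
end set {} — state 1 not in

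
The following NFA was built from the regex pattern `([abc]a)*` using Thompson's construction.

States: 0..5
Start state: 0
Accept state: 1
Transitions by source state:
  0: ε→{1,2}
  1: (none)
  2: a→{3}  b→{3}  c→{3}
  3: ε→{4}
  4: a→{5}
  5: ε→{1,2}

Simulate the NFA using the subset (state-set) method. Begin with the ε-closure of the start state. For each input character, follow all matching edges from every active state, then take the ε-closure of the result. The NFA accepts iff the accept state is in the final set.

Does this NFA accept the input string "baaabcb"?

S₀ = ε-closure({0}) = {0,1,2}
'b' @ 1: {3,4}
'a' @ 2: {1,2,5}  ✓accept
'a' @ 3: {3,4}
'a' @ 4: {1,2,5}  ✓accept
'b' @ 5: {3,4}
'c' @ 6: {}  — no active states
rest 'b' ignored (set empty)
after full input: {}  (accept=1 not in)

Answer: REJECT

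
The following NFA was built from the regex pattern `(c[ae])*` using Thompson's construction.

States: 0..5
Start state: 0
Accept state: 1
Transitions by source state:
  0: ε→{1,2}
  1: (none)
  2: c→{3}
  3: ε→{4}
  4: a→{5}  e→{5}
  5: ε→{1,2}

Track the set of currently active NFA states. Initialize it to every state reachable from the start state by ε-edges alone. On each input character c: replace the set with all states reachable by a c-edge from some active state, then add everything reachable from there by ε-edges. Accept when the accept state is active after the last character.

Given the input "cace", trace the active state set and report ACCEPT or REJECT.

start: ε-closure({0}) = {0,1,2}
'c' @ 1: {3,4}
'a' @ 2: {1,2,5}  (accept∈set)
'c' @ 3: {3,4}
'e' @ 4: {1,2,5}  (accept∈set)
end set {1,2,5} — state 1 in

Answer: ACCEPT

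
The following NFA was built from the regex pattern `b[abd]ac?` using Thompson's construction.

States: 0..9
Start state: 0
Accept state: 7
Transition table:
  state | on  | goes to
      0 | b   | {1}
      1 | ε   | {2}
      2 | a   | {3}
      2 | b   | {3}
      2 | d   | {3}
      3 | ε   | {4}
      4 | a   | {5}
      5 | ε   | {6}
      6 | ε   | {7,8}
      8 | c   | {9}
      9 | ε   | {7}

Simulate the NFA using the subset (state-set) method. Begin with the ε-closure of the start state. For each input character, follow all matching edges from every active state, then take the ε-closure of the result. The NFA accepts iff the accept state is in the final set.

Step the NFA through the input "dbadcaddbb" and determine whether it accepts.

Answer: REJECT

Derivation:
S₀ = ε-closure({0}) = {0}
'd' @ 1: {}  — dead — no transitions
rest 'badcaddbb' ignored (set empty)
after full input: {}  (accept=7 not in)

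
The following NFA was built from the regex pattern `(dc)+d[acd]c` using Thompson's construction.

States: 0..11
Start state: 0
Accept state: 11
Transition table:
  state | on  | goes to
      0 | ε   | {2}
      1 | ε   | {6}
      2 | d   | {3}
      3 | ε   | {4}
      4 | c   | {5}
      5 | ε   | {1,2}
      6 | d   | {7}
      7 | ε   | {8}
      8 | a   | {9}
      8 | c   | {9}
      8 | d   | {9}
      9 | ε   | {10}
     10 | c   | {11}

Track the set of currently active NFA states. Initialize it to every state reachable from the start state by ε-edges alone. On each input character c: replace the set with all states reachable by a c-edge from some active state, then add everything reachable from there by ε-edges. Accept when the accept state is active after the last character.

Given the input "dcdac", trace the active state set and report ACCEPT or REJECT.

Answer: ACCEPT

Derivation:
S₀ = ε-closure({0}) = {0,2}
'd' @ 1: {3,4}
'c' @ 2: {1,2,5,6}
'd' @ 3: {3,4,7,8}
'a' @ 4: {9,10}
'c' @ 5: {11}  [accepting]
after full input: {11}  (accept=11 in)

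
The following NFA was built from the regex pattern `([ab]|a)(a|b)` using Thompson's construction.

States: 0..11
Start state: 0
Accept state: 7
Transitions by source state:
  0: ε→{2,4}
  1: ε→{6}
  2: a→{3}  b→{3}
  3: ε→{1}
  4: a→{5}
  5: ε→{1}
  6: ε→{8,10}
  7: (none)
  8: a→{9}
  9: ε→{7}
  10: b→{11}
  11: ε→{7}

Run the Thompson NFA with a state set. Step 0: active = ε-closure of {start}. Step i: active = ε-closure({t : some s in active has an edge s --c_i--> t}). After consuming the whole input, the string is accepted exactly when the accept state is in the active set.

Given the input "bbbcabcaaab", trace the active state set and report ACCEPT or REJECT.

Answer: REJECT

Trace:
start: ε-closure({0}) = {0,2,4}
'b' @ 1: {1,3,6,8,10}
'b' @ 2: {7,11}  (accept∈set)
'b' @ 3: {}  — no active states
rest 'cabcaaab' ignored (set empty)
end set {} — state 7 not in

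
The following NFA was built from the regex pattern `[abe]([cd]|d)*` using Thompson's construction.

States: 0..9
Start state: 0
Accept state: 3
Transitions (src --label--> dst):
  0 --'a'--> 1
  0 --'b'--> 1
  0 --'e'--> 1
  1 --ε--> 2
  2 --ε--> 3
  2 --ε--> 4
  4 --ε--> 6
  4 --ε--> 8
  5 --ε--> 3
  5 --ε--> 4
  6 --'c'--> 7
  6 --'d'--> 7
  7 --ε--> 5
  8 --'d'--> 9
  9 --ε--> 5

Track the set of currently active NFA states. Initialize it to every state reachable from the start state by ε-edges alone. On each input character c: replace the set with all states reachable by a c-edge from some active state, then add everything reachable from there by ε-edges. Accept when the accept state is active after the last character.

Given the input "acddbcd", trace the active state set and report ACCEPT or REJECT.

start: ε-closure({0}) = {0}
'a' @ 1: {1,2,3,4,6,8}  (accept∈set)
'c' @ 2: {3,4,5,6,7,8}  (accept∈set)
'd' @ 3: {3,4,5,6,7,8,9}  (accept∈set)
'd' @ 4: {3,4,5,6,7,8,9}  (accept∈set)
'b' @ 5: {}  — state set empty
rest 'cd' ignored (set empty)
final: {}; accept 3 not in set

Answer: REJECT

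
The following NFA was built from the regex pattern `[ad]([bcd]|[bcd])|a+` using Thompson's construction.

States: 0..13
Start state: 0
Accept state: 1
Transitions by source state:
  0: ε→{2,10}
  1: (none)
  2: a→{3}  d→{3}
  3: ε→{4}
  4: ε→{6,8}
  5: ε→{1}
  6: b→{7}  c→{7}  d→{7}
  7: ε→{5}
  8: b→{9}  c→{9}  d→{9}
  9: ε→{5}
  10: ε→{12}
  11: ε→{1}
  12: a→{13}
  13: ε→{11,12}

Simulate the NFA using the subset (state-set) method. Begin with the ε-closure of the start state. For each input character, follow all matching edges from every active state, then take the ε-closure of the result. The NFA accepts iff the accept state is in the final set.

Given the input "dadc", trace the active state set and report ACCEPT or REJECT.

start: ε-closure({0}) = {0,2,10,12}
'd' @ 1: {3,4,6,8}
'a' @ 2: {}  — no active states
rest 'dc' ignored (set empty)
final: {}; accept 1 not in set

Answer: REJECT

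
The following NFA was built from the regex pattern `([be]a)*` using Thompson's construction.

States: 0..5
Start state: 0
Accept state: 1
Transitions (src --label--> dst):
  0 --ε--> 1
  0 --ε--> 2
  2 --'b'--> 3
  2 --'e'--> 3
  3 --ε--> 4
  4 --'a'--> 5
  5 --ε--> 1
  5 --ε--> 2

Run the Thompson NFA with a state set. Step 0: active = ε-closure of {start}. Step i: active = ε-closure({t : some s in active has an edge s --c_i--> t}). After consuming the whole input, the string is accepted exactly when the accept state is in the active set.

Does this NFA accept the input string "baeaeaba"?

Answer: ACCEPT

Steps:
initial (ε-close {0}): {0,1,2}
'b' @ 1: {3,4}
'a' @ 2: {1,2,5}  (accept∈set)
'e' @ 3: {3,4}
'a' @ 4: {1,2,5}  (accept∈set)
'e' @ 5: {3,4}
'a' @ 6: {1,2,5}  (accept∈set)
'b' @ 7: {3,4}
'a' @ 8: {1,2,5}  (accept∈set)
final: {1,2,5}; accept 1 in set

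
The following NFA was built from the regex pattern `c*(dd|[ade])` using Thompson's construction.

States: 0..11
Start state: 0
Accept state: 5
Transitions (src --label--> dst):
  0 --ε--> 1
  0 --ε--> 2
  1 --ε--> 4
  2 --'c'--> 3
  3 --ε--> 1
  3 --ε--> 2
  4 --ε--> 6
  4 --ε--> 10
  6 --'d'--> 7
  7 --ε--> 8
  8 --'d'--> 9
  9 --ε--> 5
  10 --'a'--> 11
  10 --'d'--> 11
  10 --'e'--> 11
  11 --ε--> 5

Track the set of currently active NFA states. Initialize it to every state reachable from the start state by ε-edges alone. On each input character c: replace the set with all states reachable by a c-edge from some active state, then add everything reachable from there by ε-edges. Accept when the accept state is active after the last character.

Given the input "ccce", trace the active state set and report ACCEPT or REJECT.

S₀ = ε-closure({0}) = {0,1,2,4,6,10}
'c' @ 1: {1,2,3,4,6,10}
'c' @ 2: {1,2,3,4,6,10}
'c' @ 3: {1,2,3,4,6,10}
'e' @ 4: {5,11}  [accepting]
after full input: {5,11}  (accept=5 in)

Answer: ACCEPT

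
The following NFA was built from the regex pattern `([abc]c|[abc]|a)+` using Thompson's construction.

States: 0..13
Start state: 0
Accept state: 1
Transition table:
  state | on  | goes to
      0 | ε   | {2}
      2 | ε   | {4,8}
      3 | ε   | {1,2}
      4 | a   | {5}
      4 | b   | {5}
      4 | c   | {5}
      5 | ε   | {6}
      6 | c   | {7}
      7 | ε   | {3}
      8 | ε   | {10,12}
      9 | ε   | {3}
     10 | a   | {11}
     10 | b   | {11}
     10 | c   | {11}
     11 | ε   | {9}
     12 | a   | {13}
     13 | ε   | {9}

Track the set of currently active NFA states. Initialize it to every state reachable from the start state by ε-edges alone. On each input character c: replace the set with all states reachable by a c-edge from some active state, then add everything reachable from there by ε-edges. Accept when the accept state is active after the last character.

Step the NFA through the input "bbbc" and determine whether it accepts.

initial (ε-close {0}): {0,2,4,8,10,12}
'b' @ 1: {1,2,3,4,5,6,8,9,10,11,12}  ✓accept
'b' @ 2: {1,2,3,4,5,6,8,9,10,11,12}  ✓accept
'b' @ 3: {1,2,3,4,5,6,8,9,10,11,12}  ✓accept
'c' @ 4: {1,2,3,4,5,6,7,8,9,10,11,12}  ✓accept
final: {1,2,3,4,5,6,7,8,9,10,11,12}; accept 1 in set

Answer: ACCEPT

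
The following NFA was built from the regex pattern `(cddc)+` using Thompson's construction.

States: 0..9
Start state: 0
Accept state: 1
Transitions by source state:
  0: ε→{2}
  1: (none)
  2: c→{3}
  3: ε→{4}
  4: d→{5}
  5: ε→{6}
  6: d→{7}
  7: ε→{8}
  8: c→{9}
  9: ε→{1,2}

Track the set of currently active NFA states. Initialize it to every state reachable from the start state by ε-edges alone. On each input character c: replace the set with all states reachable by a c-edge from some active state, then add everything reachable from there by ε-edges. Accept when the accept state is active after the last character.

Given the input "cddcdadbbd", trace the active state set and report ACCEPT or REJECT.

Answer: REJECT

Steps:
S₀ = ε-closure({0}) = {0,2}
'c' @ 1: {3,4}
'd' @ 2: {5,6}
'd' @ 3: {7,8}
'c' @ 4: {1,2,9}  [accepting]
'd' @ 5: {}  — state set empty
rest 'adbbd' ignored (set empty)
end set {} — state 1 not in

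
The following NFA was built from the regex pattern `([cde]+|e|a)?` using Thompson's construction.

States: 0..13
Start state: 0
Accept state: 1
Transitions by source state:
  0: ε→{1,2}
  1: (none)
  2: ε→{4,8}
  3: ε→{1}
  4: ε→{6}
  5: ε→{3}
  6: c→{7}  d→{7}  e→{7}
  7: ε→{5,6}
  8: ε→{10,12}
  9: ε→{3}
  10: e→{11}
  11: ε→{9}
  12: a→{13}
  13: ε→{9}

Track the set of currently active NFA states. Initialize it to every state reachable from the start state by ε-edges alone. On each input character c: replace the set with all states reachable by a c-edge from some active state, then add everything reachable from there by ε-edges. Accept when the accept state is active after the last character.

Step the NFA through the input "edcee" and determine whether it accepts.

Answer: ACCEPT

Trace:
S₀ = ε-closure({0}) = {0,1,2,4,6,8,10,12}
'e' @ 1: {1,3,5,6,7,9,11}  (accept∈set)
'd' @ 2: {1,3,5,6,7}  (accept∈set)
'c' @ 3: {1,3,5,6,7}  (accept∈set)
'e' @ 4: {1,3,5,6,7}  (accept∈set)
'e' @ 5: {1,3,5,6,7}  (accept∈set)
after full input: {1,3,5,6,7}  (accept=1 in)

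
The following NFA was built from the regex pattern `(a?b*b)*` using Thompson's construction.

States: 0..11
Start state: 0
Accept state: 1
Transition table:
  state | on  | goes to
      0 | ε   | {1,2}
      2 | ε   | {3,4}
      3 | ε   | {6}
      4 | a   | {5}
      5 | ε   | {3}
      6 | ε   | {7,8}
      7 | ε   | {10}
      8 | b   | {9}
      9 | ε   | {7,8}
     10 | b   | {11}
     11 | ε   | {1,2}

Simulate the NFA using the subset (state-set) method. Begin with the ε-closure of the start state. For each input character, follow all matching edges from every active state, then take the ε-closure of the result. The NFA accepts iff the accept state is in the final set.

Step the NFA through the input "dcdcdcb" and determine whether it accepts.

Answer: REJECT

Derivation:
start: ε-closure({0}) = {0,1,2,3,4,6,7,8,10}
'd' @ 1: {}  — no active states
rest 'cdcdcb' ignored (set empty)
final: {}; accept 1 not in set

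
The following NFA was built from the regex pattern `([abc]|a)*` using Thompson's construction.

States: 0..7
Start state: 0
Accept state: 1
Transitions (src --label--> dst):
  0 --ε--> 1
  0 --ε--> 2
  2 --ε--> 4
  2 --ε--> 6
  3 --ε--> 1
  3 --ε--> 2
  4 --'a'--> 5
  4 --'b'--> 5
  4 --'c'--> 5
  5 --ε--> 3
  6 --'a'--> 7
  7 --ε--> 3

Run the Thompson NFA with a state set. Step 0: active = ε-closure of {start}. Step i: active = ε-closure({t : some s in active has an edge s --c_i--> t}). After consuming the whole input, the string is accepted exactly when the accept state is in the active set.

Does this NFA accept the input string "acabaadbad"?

Answer: REJECT

Derivation:
S₀ = ε-closure({0}) = {0,1,2,4,6}
'a' @ 1: {1,2,3,4,5,6,7}  (accept∈set)
'c' @ 2: {1,2,3,4,5,6}  (accept∈set)
'a' @ 3: {1,2,3,4,5,6,7}  (accept∈set)
'b' @ 4: {1,2,3,4,5,6}  (accept∈set)
'a' @ 5: {1,2,3,4,5,6,7}  (accept∈set)
'a' @ 6: {1,2,3,4,5,6,7}  (accept∈set)
'd' @ 7: {}  — no active states
rest 'bad' ignored (set empty)
after full input: {}  (accept=1 not in)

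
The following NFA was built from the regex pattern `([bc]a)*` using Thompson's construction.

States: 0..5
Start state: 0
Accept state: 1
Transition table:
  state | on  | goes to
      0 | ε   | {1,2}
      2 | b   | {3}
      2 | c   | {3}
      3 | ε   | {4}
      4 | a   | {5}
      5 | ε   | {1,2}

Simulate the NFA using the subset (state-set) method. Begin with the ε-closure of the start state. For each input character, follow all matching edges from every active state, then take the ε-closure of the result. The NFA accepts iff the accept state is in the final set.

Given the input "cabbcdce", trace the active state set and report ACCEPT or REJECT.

S₀ = ε-closure({0}) = {0,1,2}
'c' @ 1: {3,4}
'a' @ 2: {1,2,5}  [accepting]
'b' @ 3: {3,4}
'b' @ 4: {}  — dead — no transitions
rest 'cdce' ignored (set empty)
end set {} — state 1 not in

Answer: REJECT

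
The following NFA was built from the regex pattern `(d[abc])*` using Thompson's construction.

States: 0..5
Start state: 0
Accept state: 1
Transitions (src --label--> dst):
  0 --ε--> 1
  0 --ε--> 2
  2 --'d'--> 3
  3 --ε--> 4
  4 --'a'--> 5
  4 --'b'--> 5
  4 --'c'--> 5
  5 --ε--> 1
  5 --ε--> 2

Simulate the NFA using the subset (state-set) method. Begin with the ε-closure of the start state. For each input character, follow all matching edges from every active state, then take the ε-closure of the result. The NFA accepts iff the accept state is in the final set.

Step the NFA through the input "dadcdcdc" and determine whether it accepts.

Answer: ACCEPT

Trace:
start: ε-closure({0}) = {0,1,2}
'd' @ 1: {3,4}
'a' @ 2: {1,2,5}  ✓accept
'd' @ 3: {3,4}
'c' @ 4: {1,2,5}  ✓accept
'd' @ 5: {3,4}
'c' @ 6: {1,2,5}  ✓accept
'd' @ 7: {3,4}
'c' @ 8: {1,2,5}  ✓accept
final: {1,2,5}; accept 1 in set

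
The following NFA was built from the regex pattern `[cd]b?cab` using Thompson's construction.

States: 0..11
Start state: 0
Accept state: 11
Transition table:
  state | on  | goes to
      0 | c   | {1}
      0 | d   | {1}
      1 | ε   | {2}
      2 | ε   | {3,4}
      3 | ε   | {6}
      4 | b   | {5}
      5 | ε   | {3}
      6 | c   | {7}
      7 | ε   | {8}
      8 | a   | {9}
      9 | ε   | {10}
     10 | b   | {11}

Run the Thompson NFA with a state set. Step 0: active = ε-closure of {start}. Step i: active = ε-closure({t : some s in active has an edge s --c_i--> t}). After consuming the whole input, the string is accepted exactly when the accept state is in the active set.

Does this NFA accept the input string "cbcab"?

start: ε-closure({0}) = {0}
'c' @ 1: {1,2,3,4,6}
'b' @ 2: {3,5,6}
'c' @ 3: {7,8}
'a' @ 4: {9,10}
'b' @ 5: {11}  (accept∈set)
final: {11}; accept 11 in set

Answer: ACCEPT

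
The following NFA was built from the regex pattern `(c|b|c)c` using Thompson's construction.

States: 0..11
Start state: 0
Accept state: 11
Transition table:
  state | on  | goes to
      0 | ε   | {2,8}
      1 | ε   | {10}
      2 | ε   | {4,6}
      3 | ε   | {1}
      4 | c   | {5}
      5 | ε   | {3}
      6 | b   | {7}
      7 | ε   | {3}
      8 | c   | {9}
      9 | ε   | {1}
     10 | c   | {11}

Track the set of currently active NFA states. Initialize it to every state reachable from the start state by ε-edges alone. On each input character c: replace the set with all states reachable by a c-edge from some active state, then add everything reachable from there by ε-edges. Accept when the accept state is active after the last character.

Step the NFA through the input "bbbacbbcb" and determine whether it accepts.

initial (ε-close {0}): {0,2,4,6,8}
'b' @ 1: {1,3,7,10}
'b' @ 2: {}  — dead — no transitions
rest 'bacbbcb' ignored (set empty)
after full input: {}  (accept=11 not in)

Answer: REJECT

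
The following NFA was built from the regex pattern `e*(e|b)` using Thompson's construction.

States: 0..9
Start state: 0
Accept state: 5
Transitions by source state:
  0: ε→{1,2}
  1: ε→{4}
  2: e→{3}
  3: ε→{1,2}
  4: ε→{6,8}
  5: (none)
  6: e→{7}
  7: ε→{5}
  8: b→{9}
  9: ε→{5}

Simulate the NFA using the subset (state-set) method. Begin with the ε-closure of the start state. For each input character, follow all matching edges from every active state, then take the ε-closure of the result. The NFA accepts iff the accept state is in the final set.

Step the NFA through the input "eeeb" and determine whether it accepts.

Answer: ACCEPT

Trace:
initial (ε-close {0}): {0,1,2,4,6,8}
'e' @ 1: {1,2,3,4,5,6,7,8}  (accept∈set)
'e' @ 2: {1,2,3,4,5,6,7,8}  (accept∈set)
'e' @ 3: {1,2,3,4,5,6,7,8}  (accept∈set)
'b' @ 4: {5,9}  (accept∈set)
after full input: {5,9}  (accept=5 in)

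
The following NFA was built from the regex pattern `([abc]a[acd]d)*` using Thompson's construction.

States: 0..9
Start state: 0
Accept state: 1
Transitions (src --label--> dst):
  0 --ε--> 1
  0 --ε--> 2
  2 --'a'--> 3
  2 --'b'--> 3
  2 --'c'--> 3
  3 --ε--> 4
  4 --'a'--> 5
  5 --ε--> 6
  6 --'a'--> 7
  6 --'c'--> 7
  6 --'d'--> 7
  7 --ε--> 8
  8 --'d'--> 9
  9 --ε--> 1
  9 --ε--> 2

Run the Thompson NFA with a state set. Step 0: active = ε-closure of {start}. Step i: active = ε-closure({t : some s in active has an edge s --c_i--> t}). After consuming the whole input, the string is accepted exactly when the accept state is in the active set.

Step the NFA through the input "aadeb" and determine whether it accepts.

Answer: REJECT

Derivation:
initial (ε-close {0}): {0,1,2}
'a' @ 1: {3,4}
'a' @ 2: {5,6}
'd' @ 3: {7,8}
'e' @ 4: {}  — no active states
rest 'b' ignored (set empty)
end set {} — state 1 not in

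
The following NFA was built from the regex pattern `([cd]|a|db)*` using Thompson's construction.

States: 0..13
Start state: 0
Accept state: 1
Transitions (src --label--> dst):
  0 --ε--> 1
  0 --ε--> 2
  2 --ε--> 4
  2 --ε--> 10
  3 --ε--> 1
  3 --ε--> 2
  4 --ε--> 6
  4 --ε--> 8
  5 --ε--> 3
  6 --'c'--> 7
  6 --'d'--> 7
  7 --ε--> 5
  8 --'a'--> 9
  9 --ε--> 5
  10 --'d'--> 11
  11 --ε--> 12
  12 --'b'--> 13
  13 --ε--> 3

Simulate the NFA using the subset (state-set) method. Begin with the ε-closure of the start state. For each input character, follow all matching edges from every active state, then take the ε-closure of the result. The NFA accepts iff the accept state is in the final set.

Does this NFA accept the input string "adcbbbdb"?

Answer: REJECT

Steps:
start: ε-closure({0}) = {0,1,2,4,6,8,10}
'a' @ 1: {1,2,3,4,5,6,8,9,10}  [accepting]
'd' @ 2: {1,2,3,4,5,6,7,8,10,11,12}  [accepting]
'c' @ 3: {1,2,3,4,5,6,7,8,10}  [accepting]
'b' @ 4: {}  — dead — no transitions
rest 'bbdb' ignored (set empty)
final: {}; accept 1 not in set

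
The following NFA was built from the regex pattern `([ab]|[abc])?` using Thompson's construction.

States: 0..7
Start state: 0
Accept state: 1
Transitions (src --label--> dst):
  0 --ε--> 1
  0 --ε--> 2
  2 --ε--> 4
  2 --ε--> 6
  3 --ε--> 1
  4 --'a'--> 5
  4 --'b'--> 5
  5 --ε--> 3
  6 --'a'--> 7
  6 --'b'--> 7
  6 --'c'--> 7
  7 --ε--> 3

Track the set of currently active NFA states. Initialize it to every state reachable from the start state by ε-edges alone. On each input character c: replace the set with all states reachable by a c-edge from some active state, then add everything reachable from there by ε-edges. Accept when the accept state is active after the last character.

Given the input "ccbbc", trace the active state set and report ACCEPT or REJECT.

Answer: REJECT

Steps:
start: ε-closure({0}) = {0,1,2,4,6}
'c' @ 1: {1,3,7}  [accepting]
'c' @ 2: {}  — state set empty
rest 'bbc' ignored (set empty)
after full input: {}  (accept=1 not in)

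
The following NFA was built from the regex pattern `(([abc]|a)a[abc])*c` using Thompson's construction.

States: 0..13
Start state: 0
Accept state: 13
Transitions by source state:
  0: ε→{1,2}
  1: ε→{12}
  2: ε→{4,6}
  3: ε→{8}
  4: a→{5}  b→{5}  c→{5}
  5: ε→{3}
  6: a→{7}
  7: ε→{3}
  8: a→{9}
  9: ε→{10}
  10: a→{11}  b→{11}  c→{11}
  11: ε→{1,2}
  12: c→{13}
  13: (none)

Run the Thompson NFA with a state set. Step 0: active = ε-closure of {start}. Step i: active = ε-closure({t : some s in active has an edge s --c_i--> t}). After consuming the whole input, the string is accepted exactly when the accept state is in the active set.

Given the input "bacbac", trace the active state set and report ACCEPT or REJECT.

Answer: REJECT

Steps:
start: ε-closure({0}) = {0,1,2,4,6,12}
'b' @ 1: {3,5,8}
'a' @ 2: {9,10}
'c' @ 3: {1,2,4,6,11,12}
'b' @ 4: {3,5,8}
'a' @ 5: {9,10}
'c' @ 6: {1,2,4,6,11,12}
after full input: {1,2,4,6,11,12}  (accept=13 not in)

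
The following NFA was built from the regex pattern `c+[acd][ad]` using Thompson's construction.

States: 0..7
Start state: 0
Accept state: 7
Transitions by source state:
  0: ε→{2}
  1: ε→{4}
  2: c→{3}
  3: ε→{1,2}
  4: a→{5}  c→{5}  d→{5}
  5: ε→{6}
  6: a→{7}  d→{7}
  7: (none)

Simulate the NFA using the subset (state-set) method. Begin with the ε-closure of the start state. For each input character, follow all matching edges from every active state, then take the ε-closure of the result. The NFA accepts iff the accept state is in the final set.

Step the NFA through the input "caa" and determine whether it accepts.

S₀ = ε-closure({0}) = {0,2}
'c' @ 1: {1,2,3,4}
'a' @ 2: {5,6}
'a' @ 3: {7}  [accepting]
final: {7}; accept 7 in set

Answer: ACCEPT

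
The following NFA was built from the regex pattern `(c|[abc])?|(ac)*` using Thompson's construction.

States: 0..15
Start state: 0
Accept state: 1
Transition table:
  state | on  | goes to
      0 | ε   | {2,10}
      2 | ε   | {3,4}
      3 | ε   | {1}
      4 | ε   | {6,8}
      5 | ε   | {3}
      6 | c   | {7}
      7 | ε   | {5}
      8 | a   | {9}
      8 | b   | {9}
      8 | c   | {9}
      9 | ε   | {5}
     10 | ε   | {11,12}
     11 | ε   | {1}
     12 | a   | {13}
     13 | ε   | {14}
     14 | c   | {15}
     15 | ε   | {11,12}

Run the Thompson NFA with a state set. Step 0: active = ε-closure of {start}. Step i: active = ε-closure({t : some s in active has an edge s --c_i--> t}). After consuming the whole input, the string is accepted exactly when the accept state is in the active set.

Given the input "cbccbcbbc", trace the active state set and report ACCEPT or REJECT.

Answer: REJECT

Steps:
initial (ε-close {0}): {0,1,2,3,4,6,8,10,11,12}
'c' @ 1: {1,3,5,7,9}  (accept∈set)
'b' @ 2: {}  — no active states
rest 'ccbcbbc' ignored (set empty)
end set {} — state 1 not in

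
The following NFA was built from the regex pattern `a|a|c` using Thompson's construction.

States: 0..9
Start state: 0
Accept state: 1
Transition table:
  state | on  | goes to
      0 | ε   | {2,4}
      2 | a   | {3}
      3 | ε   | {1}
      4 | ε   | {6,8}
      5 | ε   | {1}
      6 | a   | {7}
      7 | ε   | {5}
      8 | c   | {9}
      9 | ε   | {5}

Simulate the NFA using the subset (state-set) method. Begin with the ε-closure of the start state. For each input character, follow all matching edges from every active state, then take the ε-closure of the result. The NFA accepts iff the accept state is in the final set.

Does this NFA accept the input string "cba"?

Answer: REJECT

Derivation:
S₀ = ε-closure({0}) = {0,2,4,6,8}
'c' @ 1: {1,5,9}  [accepting]
'b' @ 2: {}  — no active states
rest 'a' ignored (set empty)
end set {} — state 1 not in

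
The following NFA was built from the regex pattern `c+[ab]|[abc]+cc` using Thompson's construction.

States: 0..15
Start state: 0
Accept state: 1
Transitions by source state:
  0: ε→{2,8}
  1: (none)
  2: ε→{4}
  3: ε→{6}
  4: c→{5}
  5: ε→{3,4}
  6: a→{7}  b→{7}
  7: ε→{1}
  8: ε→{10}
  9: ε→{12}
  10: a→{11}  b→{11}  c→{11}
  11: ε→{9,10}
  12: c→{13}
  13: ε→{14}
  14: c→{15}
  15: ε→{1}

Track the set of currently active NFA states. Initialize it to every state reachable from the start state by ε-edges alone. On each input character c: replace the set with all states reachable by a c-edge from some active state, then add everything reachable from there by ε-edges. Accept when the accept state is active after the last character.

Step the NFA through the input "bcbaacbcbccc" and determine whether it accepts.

S₀ = ε-closure({0}) = {0,2,4,8,10}
'b' @ 1: {9,10,11,12}
'c' @ 2: {9,10,11,12,13,14}
'b' @ 3: {9,10,11,12}
'a' @ 4: {9,10,11,12}
'a' @ 5: {9,10,11,12}
'c' @ 6: {9,10,11,12,13,14}
'b' @ 7: {9,10,11,12}
'c' @ 8: {9,10,11,12,13,14}
'b' @ 9: {9,10,11,12}
'c' @ 10: {9,10,11,12,13,14}
'c' @ 11: {1,9,10,11,12,13,14,15}  (accept∈set)
'c' @ 12: {1,9,10,11,12,13,14,15}  (accept∈set)
final: {1,9,10,11,12,13,14,15}; accept 1 in set

Answer: ACCEPT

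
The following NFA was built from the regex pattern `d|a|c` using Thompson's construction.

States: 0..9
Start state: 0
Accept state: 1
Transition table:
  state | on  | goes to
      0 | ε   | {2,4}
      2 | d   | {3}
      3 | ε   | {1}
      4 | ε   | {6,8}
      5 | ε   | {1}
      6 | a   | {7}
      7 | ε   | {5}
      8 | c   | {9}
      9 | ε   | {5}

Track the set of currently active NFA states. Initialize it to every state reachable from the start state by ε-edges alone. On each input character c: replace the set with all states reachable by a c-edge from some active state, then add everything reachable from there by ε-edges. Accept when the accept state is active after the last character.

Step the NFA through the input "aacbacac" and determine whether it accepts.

S₀ = ε-closure({0}) = {0,2,4,6,8}
'a' @ 1: {1,5,7}  [accepting]
'a' @ 2: {}  — no active states
rest 'cbacac' ignored (set empty)
final: {}; accept 1 not in set

Answer: REJECT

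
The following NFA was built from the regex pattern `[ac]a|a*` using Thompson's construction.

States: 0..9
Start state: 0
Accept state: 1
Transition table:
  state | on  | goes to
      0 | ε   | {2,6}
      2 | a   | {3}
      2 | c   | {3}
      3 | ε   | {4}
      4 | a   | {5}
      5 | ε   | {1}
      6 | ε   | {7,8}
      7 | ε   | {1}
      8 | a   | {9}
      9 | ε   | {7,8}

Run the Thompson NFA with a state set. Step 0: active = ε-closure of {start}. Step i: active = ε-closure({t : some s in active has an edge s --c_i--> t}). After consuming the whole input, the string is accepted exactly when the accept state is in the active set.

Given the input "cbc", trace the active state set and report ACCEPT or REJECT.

Answer: REJECT

Derivation:
initial (ε-close {0}): {0,1,2,6,7,8}
'c' @ 1: {3,4}
'b' @ 2: {}  — no active states
rest 'c' ignored (set empty)
end set {} — state 1 not in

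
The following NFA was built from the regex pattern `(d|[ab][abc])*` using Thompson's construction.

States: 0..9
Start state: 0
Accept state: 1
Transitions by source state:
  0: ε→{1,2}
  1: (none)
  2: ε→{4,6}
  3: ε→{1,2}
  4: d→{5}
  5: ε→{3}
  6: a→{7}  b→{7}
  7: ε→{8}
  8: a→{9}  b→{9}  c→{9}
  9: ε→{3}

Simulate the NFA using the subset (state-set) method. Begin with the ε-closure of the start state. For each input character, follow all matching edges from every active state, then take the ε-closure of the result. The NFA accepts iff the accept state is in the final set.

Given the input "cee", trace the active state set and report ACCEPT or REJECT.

initial (ε-close {0}): {0,1,2,4,6}
'c' @ 1: {}  — no active states
rest 'ee' ignored (set empty)
after full input: {}  (accept=1 not in)

Answer: REJECT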